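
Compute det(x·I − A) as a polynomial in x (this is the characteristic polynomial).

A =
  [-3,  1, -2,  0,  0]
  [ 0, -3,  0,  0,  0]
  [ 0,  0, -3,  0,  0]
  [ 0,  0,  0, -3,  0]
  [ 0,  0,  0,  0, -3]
x^5 + 15*x^4 + 90*x^3 + 270*x^2 + 405*x + 243

Expanding det(x·I − A) (e.g. by cofactor expansion or by noting that A is similar to its Jordan form J, which has the same characteristic polynomial as A) gives
  χ_A(x) = x^5 + 15*x^4 + 90*x^3 + 270*x^2 + 405*x + 243
which factors as (x + 3)^5. The eigenvalues (with algebraic multiplicities) are λ = -3 with multiplicity 5.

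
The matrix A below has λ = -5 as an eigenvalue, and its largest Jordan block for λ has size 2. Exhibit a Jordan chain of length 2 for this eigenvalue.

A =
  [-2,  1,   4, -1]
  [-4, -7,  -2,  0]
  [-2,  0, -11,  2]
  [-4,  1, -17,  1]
A Jordan chain for λ = -5 of length 2:
v_1 = (1, -2, 0, 1)ᵀ
v_2 = (0, 1, 0, 0)ᵀ

Let N = A − (-5)·I. We want v_2 with N^2 v_2 = 0 but N^1 v_2 ≠ 0; then v_{j-1} := N · v_j for j = 2, …, 2.

Pick v_2 = (0, 1, 0, 0)ᵀ.
Then v_1 = N · v_2 = (1, -2, 0, 1)ᵀ.

Sanity check: (A − (-5)·I) v_1 = (0, 0, 0, 0)ᵀ = 0. ✓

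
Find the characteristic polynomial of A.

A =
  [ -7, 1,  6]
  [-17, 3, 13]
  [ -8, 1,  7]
x^3 - 3*x^2 + 3*x - 1

Expanding det(x·I − A) (e.g. by cofactor expansion or by noting that A is similar to its Jordan form J, which has the same characteristic polynomial as A) gives
  χ_A(x) = x^3 - 3*x^2 + 3*x - 1
which factors as (x - 1)^3. The eigenvalues (with algebraic multiplicities) are λ = 1 with multiplicity 3.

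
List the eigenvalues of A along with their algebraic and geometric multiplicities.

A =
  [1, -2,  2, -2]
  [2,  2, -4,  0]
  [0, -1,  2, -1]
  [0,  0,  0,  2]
λ = 1: alg = 1, geom = 1; λ = 2: alg = 3, geom = 2

Step 1 — factor the characteristic polynomial to read off the algebraic multiplicities:
  χ_A(x) = (x - 2)^3*(x - 1)

Step 2 — compute geometric multiplicities via the rank-nullity identity g(λ) = n − rank(A − λI):
  rank(A − (1)·I) = 3, so dim ker(A − (1)·I) = n − 3 = 1
  rank(A − (2)·I) = 2, so dim ker(A − (2)·I) = n − 2 = 2

Summary:
  λ = 1: algebraic multiplicity = 1, geometric multiplicity = 1
  λ = 2: algebraic multiplicity = 3, geometric multiplicity = 2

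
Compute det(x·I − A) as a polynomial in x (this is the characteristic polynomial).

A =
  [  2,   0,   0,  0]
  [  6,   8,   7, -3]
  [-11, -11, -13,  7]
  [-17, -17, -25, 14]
x^4 - 11*x^3 + 45*x^2 - 81*x + 54

Expanding det(x·I − A) (e.g. by cofactor expansion or by noting that A is similar to its Jordan form J, which has the same characteristic polynomial as A) gives
  χ_A(x) = x^4 - 11*x^3 + 45*x^2 - 81*x + 54
which factors as (x - 3)^3*(x - 2). The eigenvalues (with algebraic multiplicities) are λ = 2 with multiplicity 1, λ = 3 with multiplicity 3.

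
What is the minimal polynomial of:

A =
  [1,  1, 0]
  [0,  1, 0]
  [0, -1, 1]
x^2 - 2*x + 1

The characteristic polynomial is χ_A(x) = (x - 1)^3, so the eigenvalues are known. The minimal polynomial is
  m_A(x) = Π_λ (x − λ)^{k_λ}
where k_λ is the size of the *largest* Jordan block for λ (equivalently, the smallest k with (A − λI)^k v = 0 for every generalised eigenvector v of λ).

  λ = 1: largest Jordan block has size 2, contributing (x − 1)^2

So m_A(x) = (x - 1)^2 = x^2 - 2*x + 1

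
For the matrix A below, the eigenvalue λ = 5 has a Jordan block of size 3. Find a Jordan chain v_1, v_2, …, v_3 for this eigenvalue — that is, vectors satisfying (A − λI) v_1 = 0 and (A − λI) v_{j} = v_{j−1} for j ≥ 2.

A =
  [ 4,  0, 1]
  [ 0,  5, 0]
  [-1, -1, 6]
A Jordan chain for λ = 5 of length 3:
v_1 = (-1, 0, -1)ᵀ
v_2 = (0, 0, -1)ᵀ
v_3 = (0, 1, 0)ᵀ

Let N = A − (5)·I. We want v_3 with N^3 v_3 = 0 but N^2 v_3 ≠ 0; then v_{j-1} := N · v_j for j = 3, …, 2.

Pick v_3 = (0, 1, 0)ᵀ.
Then v_2 = N · v_3 = (0, 0, -1)ᵀ.
Then v_1 = N · v_2 = (-1, 0, -1)ᵀ.

Sanity check: (A − (5)·I) v_1 = (0, 0, 0)ᵀ = 0. ✓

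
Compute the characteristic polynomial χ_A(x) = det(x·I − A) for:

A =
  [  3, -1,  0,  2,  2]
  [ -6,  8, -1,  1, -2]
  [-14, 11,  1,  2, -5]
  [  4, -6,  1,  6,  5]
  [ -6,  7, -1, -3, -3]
x^5 - 15*x^4 + 90*x^3 - 270*x^2 + 405*x - 243

Expanding det(x·I − A) (e.g. by cofactor expansion or by noting that A is similar to its Jordan form J, which has the same characteristic polynomial as A) gives
  χ_A(x) = x^5 - 15*x^4 + 90*x^3 - 270*x^2 + 405*x - 243
which factors as (x - 3)^5. The eigenvalues (with algebraic multiplicities) are λ = 3 with multiplicity 5.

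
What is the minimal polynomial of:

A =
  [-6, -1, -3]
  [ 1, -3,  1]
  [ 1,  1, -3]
x^3 + 12*x^2 + 48*x + 64

The characteristic polynomial is χ_A(x) = (x + 4)^3, so the eigenvalues are known. The minimal polynomial is
  m_A(x) = Π_λ (x − λ)^{k_λ}
where k_λ is the size of the *largest* Jordan block for λ (equivalently, the smallest k with (A − λI)^k v = 0 for every generalised eigenvector v of λ).

  λ = -4: largest Jordan block has size 3, contributing (x + 4)^3

So m_A(x) = (x + 4)^3 = x^3 + 12*x^2 + 48*x + 64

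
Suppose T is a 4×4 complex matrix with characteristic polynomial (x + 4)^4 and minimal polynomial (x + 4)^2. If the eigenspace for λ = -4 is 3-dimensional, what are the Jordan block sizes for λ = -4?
Block sizes for λ = -4: [2, 1, 1]

Step 1 — from the characteristic polynomial, algebraic multiplicity of λ = -4 is 4. From dim ker(T − (-4)·I) = 3, there are exactly 3 Jordan blocks for λ = -4.
Step 2 — from the minimal polynomial, the factor (x + 4)^2 tells us the largest block for λ = -4 has size 2.
Step 3 — with total size 4, 3 blocks, and largest block 2, the block sizes (in nonincreasing order) are [2, 1, 1].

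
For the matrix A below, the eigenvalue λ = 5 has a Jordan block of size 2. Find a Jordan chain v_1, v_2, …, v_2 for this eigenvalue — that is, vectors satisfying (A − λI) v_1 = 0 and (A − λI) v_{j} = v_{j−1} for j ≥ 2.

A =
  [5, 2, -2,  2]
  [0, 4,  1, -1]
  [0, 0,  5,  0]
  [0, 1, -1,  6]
A Jordan chain for λ = 5 of length 2:
v_1 = (2, -1, 0, 1)ᵀ
v_2 = (0, 1, 0, 0)ᵀ

Let N = A − (5)·I. We want v_2 with N^2 v_2 = 0 but N^1 v_2 ≠ 0; then v_{j-1} := N · v_j for j = 2, …, 2.

Pick v_2 = (0, 1, 0, 0)ᵀ.
Then v_1 = N · v_2 = (2, -1, 0, 1)ᵀ.

Sanity check: (A − (5)·I) v_1 = (0, 0, 0, 0)ᵀ = 0. ✓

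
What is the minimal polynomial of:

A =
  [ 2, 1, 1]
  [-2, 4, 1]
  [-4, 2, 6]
x^3 - 12*x^2 + 48*x - 64

The characteristic polynomial is χ_A(x) = (x - 4)^3, so the eigenvalues are known. The minimal polynomial is
  m_A(x) = Π_λ (x − λ)^{k_λ}
where k_λ is the size of the *largest* Jordan block for λ (equivalently, the smallest k with (A − λI)^k v = 0 for every generalised eigenvector v of λ).

  λ = 4: largest Jordan block has size 3, contributing (x − 4)^3

So m_A(x) = (x - 4)^3 = x^3 - 12*x^2 + 48*x - 64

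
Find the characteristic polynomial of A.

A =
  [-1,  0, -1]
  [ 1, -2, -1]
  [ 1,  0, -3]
x^3 + 6*x^2 + 12*x + 8

Expanding det(x·I − A) (e.g. by cofactor expansion or by noting that A is similar to its Jordan form J, which has the same characteristic polynomial as A) gives
  χ_A(x) = x^3 + 6*x^2 + 12*x + 8
which factors as (x + 2)^3. The eigenvalues (with algebraic multiplicities) are λ = -2 with multiplicity 3.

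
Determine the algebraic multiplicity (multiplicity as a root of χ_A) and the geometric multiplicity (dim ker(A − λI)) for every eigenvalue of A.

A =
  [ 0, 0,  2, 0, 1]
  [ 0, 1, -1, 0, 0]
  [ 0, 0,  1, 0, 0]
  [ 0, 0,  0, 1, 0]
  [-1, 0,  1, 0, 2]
λ = 1: alg = 5, geom = 3

Step 1 — factor the characteristic polynomial to read off the algebraic multiplicities:
  χ_A(x) = (x - 1)^5

Step 2 — compute geometric multiplicities via the rank-nullity identity g(λ) = n − rank(A − λI):
  rank(A − (1)·I) = 2, so dim ker(A − (1)·I) = n − 2 = 3

Summary:
  λ = 1: algebraic multiplicity = 5, geometric multiplicity = 3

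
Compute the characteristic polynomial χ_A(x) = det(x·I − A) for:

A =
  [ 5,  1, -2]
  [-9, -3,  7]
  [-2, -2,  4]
x^3 - 6*x^2 + 12*x - 8

Expanding det(x·I − A) (e.g. by cofactor expansion or by noting that A is similar to its Jordan form J, which has the same characteristic polynomial as A) gives
  χ_A(x) = x^3 - 6*x^2 + 12*x - 8
which factors as (x - 2)^3. The eigenvalues (with algebraic multiplicities) are λ = 2 with multiplicity 3.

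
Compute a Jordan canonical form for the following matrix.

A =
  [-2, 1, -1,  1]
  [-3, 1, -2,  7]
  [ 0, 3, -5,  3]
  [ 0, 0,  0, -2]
J_3(-2) ⊕ J_1(-2)

The characteristic polynomial is
  det(x·I − A) = x^4 + 8*x^3 + 24*x^2 + 32*x + 16 = (x + 2)^4

Eigenvalues and multiplicities (the geometric multiplicity of λ is n − rank(A − λI), which equals the number of Jordan blocks for λ):
  λ = -2: algebraic multiplicity = 4, geometric multiplicity = 2

Determining the block sizes for each eigenvalue:
  λ = -2: with am = 4 and gm = 2, the partition is not yet determined (e.g. several partitions of 4 into 2 parts exist). Let N = A − (-2)·I. Computing rank(N^1) = 2, rank(N^2) = 1, rank(N^3) = 0; the number of blocks of size ≥ j is rank(N^{j−1}) − rank(N^j), giving [2, 1, 1]. So we have 1 block(s) of size 3, 1 block(s) of size 1 → block sizes [3, 1]

Assembling the blocks gives a Jordan form
J =
  [-2,  1,  0,  0]
  [ 0, -2,  1,  0]
  [ 0,  0, -2,  0]
  [ 0,  0,  0, -2]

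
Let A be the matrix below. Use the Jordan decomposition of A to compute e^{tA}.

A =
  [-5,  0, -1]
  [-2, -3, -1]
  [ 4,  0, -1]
e^{tA} =
  [-2*t*exp(-3*t) + exp(-3*t), 0, -t*exp(-3*t)]
  [-2*t*exp(-3*t), exp(-3*t), -t*exp(-3*t)]
  [4*t*exp(-3*t), 0, 2*t*exp(-3*t) + exp(-3*t)]

Strategy: write A = P · J · P⁻¹ where J is a Jordan canonical form, so e^{tA} = P · e^{tJ} · P⁻¹, and e^{tJ} can be computed block-by-block.

A has Jordan form
J =
  [-3,  1,  0]
  [ 0, -3,  0]
  [ 0,  0, -3]
(up to reordering of blocks).

Per-block formulas:
  For a 1×1 block at λ = -3: exp(t · [-3]) = [e^(-3t)].
  For a 2×2 Jordan block J_2(-3): exp(t · J_2(-3)) = e^(-3t)·(I + t·N), where N is the 2×2 nilpotent shift.

After assembling e^{tJ} and conjugating by P, we get:

e^{tA} =
  [-2*t*exp(-3*t) + exp(-3*t), 0, -t*exp(-3*t)]
  [-2*t*exp(-3*t), exp(-3*t), -t*exp(-3*t)]
  [4*t*exp(-3*t), 0, 2*t*exp(-3*t) + exp(-3*t)]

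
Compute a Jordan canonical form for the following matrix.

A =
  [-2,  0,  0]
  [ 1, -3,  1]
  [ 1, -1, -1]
J_2(-2) ⊕ J_1(-2)

The characteristic polynomial is
  det(x·I − A) = x^3 + 6*x^2 + 12*x + 8 = (x + 2)^3

Eigenvalues and multiplicities (the geometric multiplicity of λ is n − rank(A − λI), which equals the number of Jordan blocks for λ):
  λ = -2: algebraic multiplicity = 3, geometric multiplicity = 2

Determining the block sizes for each eigenvalue:
  λ = -2: 2 blocks summing to 3 forces exactly one block of size 2 and the rest size 1 → block sizes [2, 1]

Assembling the blocks gives a Jordan form
J =
  [-2,  1,  0]
  [ 0, -2,  0]
  [ 0,  0, -2]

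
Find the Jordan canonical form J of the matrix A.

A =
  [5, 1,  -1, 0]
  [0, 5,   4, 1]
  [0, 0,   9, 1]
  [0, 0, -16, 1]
J_2(5) ⊕ J_2(5)

The characteristic polynomial is
  det(x·I − A) = x^4 - 20*x^3 + 150*x^2 - 500*x + 625 = (x - 5)^4

Eigenvalues and multiplicities (the geometric multiplicity of λ is n − rank(A − λI), which equals the number of Jordan blocks for λ):
  λ = 5: algebraic multiplicity = 4, geometric multiplicity = 2

Determining the block sizes for each eigenvalue:
  λ = 5: with am = 4 and gm = 2, the partition is not yet determined (e.g. several partitions of 4 into 2 parts exist). Let N = A − (5)·I. Computing rank(N^1) = 2, rank(N^2) = 0; the number of blocks of size ≥ j is rank(N^{j−1}) − rank(N^j), giving [2, 2]. So we have 2 block(s) of size 2 → block sizes [2, 2]

Assembling the blocks gives a Jordan form
J =
  [5, 1, 0, 0]
  [0, 5, 0, 0]
  [0, 0, 5, 1]
  [0, 0, 0, 5]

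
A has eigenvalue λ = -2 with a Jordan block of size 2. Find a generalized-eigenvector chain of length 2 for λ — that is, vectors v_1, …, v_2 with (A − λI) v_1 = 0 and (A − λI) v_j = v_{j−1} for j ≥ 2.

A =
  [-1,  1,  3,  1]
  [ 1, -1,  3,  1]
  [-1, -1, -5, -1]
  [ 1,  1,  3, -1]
A Jordan chain for λ = -2 of length 2:
v_1 = (1, 1, -1, 1)ᵀ
v_2 = (1, 0, 0, 0)ᵀ

Let N = A − (-2)·I. We want v_2 with N^2 v_2 = 0 but N^1 v_2 ≠ 0; then v_{j-1} := N · v_j for j = 2, …, 2.

Pick v_2 = (1, 0, 0, 0)ᵀ.
Then v_1 = N · v_2 = (1, 1, -1, 1)ᵀ.

Sanity check: (A − (-2)·I) v_1 = (0, 0, 0, 0)ᵀ = 0. ✓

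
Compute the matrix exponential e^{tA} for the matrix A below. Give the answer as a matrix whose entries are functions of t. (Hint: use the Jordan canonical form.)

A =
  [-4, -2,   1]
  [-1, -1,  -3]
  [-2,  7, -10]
e^{tA} =
  [t^2*exp(-5*t)/2 + t*exp(-5*t) + exp(-5*t), -3*t^2*exp(-5*t)/2 - 2*t*exp(-5*t), t^2*exp(-5*t) + t*exp(-5*t)]
  [t^2*exp(-5*t)/2 - t*exp(-5*t), -3*t^2*exp(-5*t)/2 + 4*t*exp(-5*t) + exp(-5*t), t^2*exp(-5*t) - 3*t*exp(-5*t)]
  [t^2*exp(-5*t)/2 - 2*t*exp(-5*t), -3*t^2*exp(-5*t)/2 + 7*t*exp(-5*t), t^2*exp(-5*t) - 5*t*exp(-5*t) + exp(-5*t)]

Strategy: write A = P · J · P⁻¹ where J is a Jordan canonical form, so e^{tA} = P · e^{tJ} · P⁻¹, and e^{tJ} can be computed block-by-block.

A has Jordan form
J =
  [-5,  1,  0]
  [ 0, -5,  1]
  [ 0,  0, -5]
(up to reordering of blocks).

Per-block formulas:
  For a 3×3 Jordan block J_3(-5): exp(t · J_3(-5)) = e^(-5t)·(I + t·N + (t^2/2)·N^2), where N is the 3×3 nilpotent shift.

After assembling e^{tJ} and conjugating by P, we get:

e^{tA} =
  [t^2*exp(-5*t)/2 + t*exp(-5*t) + exp(-5*t), -3*t^2*exp(-5*t)/2 - 2*t*exp(-5*t), t^2*exp(-5*t) + t*exp(-5*t)]
  [t^2*exp(-5*t)/2 - t*exp(-5*t), -3*t^2*exp(-5*t)/2 + 4*t*exp(-5*t) + exp(-5*t), t^2*exp(-5*t) - 3*t*exp(-5*t)]
  [t^2*exp(-5*t)/2 - 2*t*exp(-5*t), -3*t^2*exp(-5*t)/2 + 7*t*exp(-5*t), t^2*exp(-5*t) - 5*t*exp(-5*t) + exp(-5*t)]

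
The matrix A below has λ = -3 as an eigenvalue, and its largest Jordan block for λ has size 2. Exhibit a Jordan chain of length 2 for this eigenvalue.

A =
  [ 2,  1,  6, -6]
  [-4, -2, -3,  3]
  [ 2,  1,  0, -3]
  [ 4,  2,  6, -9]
A Jordan chain for λ = -3 of length 2:
v_1 = (1, 1, 1, 2)ᵀ
v_2 = (0, 1, 0, 0)ᵀ

Let N = A − (-3)·I. We want v_2 with N^2 v_2 = 0 but N^1 v_2 ≠ 0; then v_{j-1} := N · v_j for j = 2, …, 2.

Pick v_2 = (0, 1, 0, 0)ᵀ.
Then v_1 = N · v_2 = (1, 1, 1, 2)ᵀ.

Sanity check: (A − (-3)·I) v_1 = (0, 0, 0, 0)ᵀ = 0. ✓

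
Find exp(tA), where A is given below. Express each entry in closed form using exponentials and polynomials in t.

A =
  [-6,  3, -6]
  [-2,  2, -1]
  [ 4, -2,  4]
e^{tA} =
  [3*t^2 - 6*t + 1, 3*t, 9*t^2/2 - 6*t]
  [2*t^2 - 2*t, 2*t + 1, 3*t^2 - t]
  [-2*t^2 + 4*t, -2*t, -3*t^2 + 4*t + 1]

Strategy: write A = P · J · P⁻¹ where J is a Jordan canonical form, so e^{tA} = P · e^{tJ} · P⁻¹, and e^{tJ} can be computed block-by-block.

A has Jordan form
J =
  [0, 1, 0]
  [0, 0, 1]
  [0, 0, 0]
(up to reordering of blocks).

Per-block formulas:
  For a 3×3 Jordan block J_3(0): exp(t · J_3(0)) = e^(0t)·(I + t·N + (t^2/2)·N^2), where N is the 3×3 nilpotent shift.

After assembling e^{tJ} and conjugating by P, we get:

e^{tA} =
  [3*t^2 - 6*t + 1, 3*t, 9*t^2/2 - 6*t]
  [2*t^2 - 2*t, 2*t + 1, 3*t^2 - t]
  [-2*t^2 + 4*t, -2*t, -3*t^2 + 4*t + 1]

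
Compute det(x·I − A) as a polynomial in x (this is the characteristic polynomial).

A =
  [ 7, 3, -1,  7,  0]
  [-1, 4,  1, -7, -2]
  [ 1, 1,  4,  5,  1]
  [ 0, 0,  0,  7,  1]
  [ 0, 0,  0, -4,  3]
x^5 - 25*x^4 + 250*x^3 - 1250*x^2 + 3125*x - 3125

Expanding det(x·I − A) (e.g. by cofactor expansion or by noting that A is similar to its Jordan form J, which has the same characteristic polynomial as A) gives
  χ_A(x) = x^5 - 25*x^4 + 250*x^3 - 1250*x^2 + 3125*x - 3125
which factors as (x - 5)^5. The eigenvalues (with algebraic multiplicities) are λ = 5 with multiplicity 5.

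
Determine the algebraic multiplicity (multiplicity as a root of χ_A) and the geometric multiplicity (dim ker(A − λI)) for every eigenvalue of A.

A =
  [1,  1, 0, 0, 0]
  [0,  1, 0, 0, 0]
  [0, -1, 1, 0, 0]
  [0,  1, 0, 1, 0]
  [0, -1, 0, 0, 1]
λ = 1: alg = 5, geom = 4

Step 1 — factor the characteristic polynomial to read off the algebraic multiplicities:
  χ_A(x) = (x - 1)^5

Step 2 — compute geometric multiplicities via the rank-nullity identity g(λ) = n − rank(A − λI):
  rank(A − (1)·I) = 1, so dim ker(A − (1)·I) = n − 1 = 4

Summary:
  λ = 1: algebraic multiplicity = 5, geometric multiplicity = 4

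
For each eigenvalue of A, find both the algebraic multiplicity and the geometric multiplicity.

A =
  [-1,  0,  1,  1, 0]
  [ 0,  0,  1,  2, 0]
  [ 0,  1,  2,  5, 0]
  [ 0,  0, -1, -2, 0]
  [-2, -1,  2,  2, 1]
λ = -1: alg = 1, geom = 1; λ = 0: alg = 3, geom = 1; λ = 1: alg = 1, geom = 1

Step 1 — factor the characteristic polynomial to read off the algebraic multiplicities:
  χ_A(x) = x^3*(x - 1)*(x + 1)

Step 2 — compute geometric multiplicities via the rank-nullity identity g(λ) = n − rank(A − λI):
  rank(A − (-1)·I) = 4, so dim ker(A − (-1)·I) = n − 4 = 1
  rank(A − (0)·I) = 4, so dim ker(A − (0)·I) = n − 4 = 1
  rank(A − (1)·I) = 4, so dim ker(A − (1)·I) = n − 4 = 1

Summary:
  λ = -1: algebraic multiplicity = 1, geometric multiplicity = 1
  λ = 0: algebraic multiplicity = 3, geometric multiplicity = 1
  λ = 1: algebraic multiplicity = 1, geometric multiplicity = 1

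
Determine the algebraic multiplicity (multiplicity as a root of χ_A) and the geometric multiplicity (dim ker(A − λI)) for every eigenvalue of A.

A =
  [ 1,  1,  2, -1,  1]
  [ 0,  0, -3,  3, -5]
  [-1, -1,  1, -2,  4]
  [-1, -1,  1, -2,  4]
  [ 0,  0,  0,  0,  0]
λ = 0: alg = 5, geom = 3

Step 1 — factor the characteristic polynomial to read off the algebraic multiplicities:
  χ_A(x) = x^5

Step 2 — compute geometric multiplicities via the rank-nullity identity g(λ) = n − rank(A − λI):
  rank(A − (0)·I) = 2, so dim ker(A − (0)·I) = n − 2 = 3

Summary:
  λ = 0: algebraic multiplicity = 5, geometric multiplicity = 3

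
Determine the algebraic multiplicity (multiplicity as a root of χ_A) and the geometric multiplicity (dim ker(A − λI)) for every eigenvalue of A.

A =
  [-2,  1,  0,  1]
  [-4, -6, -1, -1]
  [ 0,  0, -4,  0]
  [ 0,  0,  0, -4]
λ = -4: alg = 4, geom = 2

Step 1 — factor the characteristic polynomial to read off the algebraic multiplicities:
  χ_A(x) = (x + 4)^4

Step 2 — compute geometric multiplicities via the rank-nullity identity g(λ) = n − rank(A − λI):
  rank(A − (-4)·I) = 2, so dim ker(A − (-4)·I) = n − 2 = 2

Summary:
  λ = -4: algebraic multiplicity = 4, geometric multiplicity = 2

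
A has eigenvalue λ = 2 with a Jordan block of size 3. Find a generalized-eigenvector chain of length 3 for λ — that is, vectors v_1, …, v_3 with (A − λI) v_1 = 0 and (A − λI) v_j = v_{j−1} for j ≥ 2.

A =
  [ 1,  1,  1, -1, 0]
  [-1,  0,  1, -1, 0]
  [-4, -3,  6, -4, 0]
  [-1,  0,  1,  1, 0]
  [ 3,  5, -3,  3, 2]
A Jordan chain for λ = 2 of length 3:
v_1 = (-3, 0, -5, -2, 1)ᵀ
v_2 = (-1, -1, -4, -1, 3)ᵀ
v_3 = (1, 0, 0, 0, 0)ᵀ

Let N = A − (2)·I. We want v_3 with N^3 v_3 = 0 but N^2 v_3 ≠ 0; then v_{j-1} := N · v_j for j = 3, …, 2.

Pick v_3 = (1, 0, 0, 0, 0)ᵀ.
Then v_2 = N · v_3 = (-1, -1, -4, -1, 3)ᵀ.
Then v_1 = N · v_2 = (-3, 0, -5, -2, 1)ᵀ.

Sanity check: (A − (2)·I) v_1 = (0, 0, 0, 0, 0)ᵀ = 0. ✓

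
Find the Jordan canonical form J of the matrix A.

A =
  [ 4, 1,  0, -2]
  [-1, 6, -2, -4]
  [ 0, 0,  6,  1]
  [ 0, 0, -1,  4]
J_2(5) ⊕ J_2(5)

The characteristic polynomial is
  det(x·I − A) = x^4 - 20*x^3 + 150*x^2 - 500*x + 625 = (x - 5)^4

Eigenvalues and multiplicities (the geometric multiplicity of λ is n − rank(A − λI), which equals the number of Jordan blocks for λ):
  λ = 5: algebraic multiplicity = 4, geometric multiplicity = 2

Determining the block sizes for each eigenvalue:
  λ = 5: with am = 4 and gm = 2, the partition is not yet determined (e.g. several partitions of 4 into 2 parts exist). Let N = A − (5)·I. Computing rank(N^1) = 2, rank(N^2) = 0; the number of blocks of size ≥ j is rank(N^{j−1}) − rank(N^j), giving [2, 2]. So we have 2 block(s) of size 2 → block sizes [2, 2]

Assembling the blocks gives a Jordan form
J =
  [5, 1, 0, 0]
  [0, 5, 0, 0]
  [0, 0, 5, 1]
  [0, 0, 0, 5]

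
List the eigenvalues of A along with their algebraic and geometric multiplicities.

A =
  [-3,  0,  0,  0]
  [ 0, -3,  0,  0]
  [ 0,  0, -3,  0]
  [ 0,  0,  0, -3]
λ = -3: alg = 4, geom = 4

Step 1 — factor the characteristic polynomial to read off the algebraic multiplicities:
  χ_A(x) = (x + 3)^4

Step 2 — compute geometric multiplicities via the rank-nullity identity g(λ) = n − rank(A − λI):
  rank(A − (-3)·I) = 0, so dim ker(A − (-3)·I) = n − 0 = 4

Summary:
  λ = -3: algebraic multiplicity = 4, geometric multiplicity = 4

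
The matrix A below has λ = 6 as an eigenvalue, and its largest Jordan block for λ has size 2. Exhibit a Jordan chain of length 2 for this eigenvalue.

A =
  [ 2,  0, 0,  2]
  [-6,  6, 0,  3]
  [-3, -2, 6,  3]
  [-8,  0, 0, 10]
A Jordan chain for λ = 6 of length 2:
v_1 = (-4, -6, -3, -8)ᵀ
v_2 = (1, 0, 0, 0)ᵀ

Let N = A − (6)·I. We want v_2 with N^2 v_2 = 0 but N^1 v_2 ≠ 0; then v_{j-1} := N · v_j for j = 2, …, 2.

Pick v_2 = (1, 0, 0, 0)ᵀ.
Then v_1 = N · v_2 = (-4, -6, -3, -8)ᵀ.

Sanity check: (A − (6)·I) v_1 = (0, 0, 0, 0)ᵀ = 0. ✓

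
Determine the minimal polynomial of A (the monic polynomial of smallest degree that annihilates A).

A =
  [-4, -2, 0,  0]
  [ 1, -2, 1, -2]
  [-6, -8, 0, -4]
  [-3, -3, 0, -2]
x^3 + 6*x^2 + 12*x + 8

The characteristic polynomial is χ_A(x) = (x + 2)^4, so the eigenvalues are known. The minimal polynomial is
  m_A(x) = Π_λ (x − λ)^{k_λ}
where k_λ is the size of the *largest* Jordan block for λ (equivalently, the smallest k with (A − λI)^k v = 0 for every generalised eigenvector v of λ).

  λ = -2: largest Jordan block has size 3, contributing (x + 2)^3

So m_A(x) = (x + 2)^3 = x^3 + 6*x^2 + 12*x + 8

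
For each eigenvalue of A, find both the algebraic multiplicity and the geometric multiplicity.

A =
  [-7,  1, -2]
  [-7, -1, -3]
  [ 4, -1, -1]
λ = -3: alg = 3, geom = 1

Step 1 — factor the characteristic polynomial to read off the algebraic multiplicities:
  χ_A(x) = (x + 3)^3

Step 2 — compute geometric multiplicities via the rank-nullity identity g(λ) = n − rank(A − λI):
  rank(A − (-3)·I) = 2, so dim ker(A − (-3)·I) = n − 2 = 1

Summary:
  λ = -3: algebraic multiplicity = 3, geometric multiplicity = 1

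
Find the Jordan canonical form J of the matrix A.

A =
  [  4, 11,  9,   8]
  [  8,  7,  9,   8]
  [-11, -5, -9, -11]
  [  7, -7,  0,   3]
J_1(-4) ⊕ J_3(3)

The characteristic polynomial is
  det(x·I − A) = x^4 - 5*x^3 - 9*x^2 + 81*x - 108 = (x - 3)^3*(x + 4)

Eigenvalues and multiplicities (the geometric multiplicity of λ is n − rank(A − λI), which equals the number of Jordan blocks for λ):
  λ = -4: algebraic multiplicity = 1, geometric multiplicity = 1
  λ = 3: algebraic multiplicity = 3, geometric multiplicity = 1

Determining the block sizes for each eigenvalue:
  λ = -4: one block (gm = 1), so the single block has size am = 1 → block sizes [1]
  λ = 3: one block (gm = 1), so the single block has size am = 3 → block sizes [3]

Assembling the blocks gives a Jordan form
J =
  [-4, 0, 0, 0]
  [ 0, 3, 1, 0]
  [ 0, 0, 3, 1]
  [ 0, 0, 0, 3]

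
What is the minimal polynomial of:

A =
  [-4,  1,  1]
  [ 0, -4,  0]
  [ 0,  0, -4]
x^2 + 8*x + 16

The characteristic polynomial is χ_A(x) = (x + 4)^3, so the eigenvalues are known. The minimal polynomial is
  m_A(x) = Π_λ (x − λ)^{k_λ}
where k_λ is the size of the *largest* Jordan block for λ (equivalently, the smallest k with (A − λI)^k v = 0 for every generalised eigenvector v of λ).

  λ = -4: largest Jordan block has size 2, contributing (x + 4)^2

So m_A(x) = (x + 4)^2 = x^2 + 8*x + 16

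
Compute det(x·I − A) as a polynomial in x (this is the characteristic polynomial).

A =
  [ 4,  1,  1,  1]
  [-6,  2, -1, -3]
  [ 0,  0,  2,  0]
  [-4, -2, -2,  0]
x^4 - 8*x^3 + 24*x^2 - 32*x + 16

Expanding det(x·I − A) (e.g. by cofactor expansion or by noting that A is similar to its Jordan form J, which has the same characteristic polynomial as A) gives
  χ_A(x) = x^4 - 8*x^3 + 24*x^2 - 32*x + 16
which factors as (x - 2)^4. The eigenvalues (with algebraic multiplicities) are λ = 2 with multiplicity 4.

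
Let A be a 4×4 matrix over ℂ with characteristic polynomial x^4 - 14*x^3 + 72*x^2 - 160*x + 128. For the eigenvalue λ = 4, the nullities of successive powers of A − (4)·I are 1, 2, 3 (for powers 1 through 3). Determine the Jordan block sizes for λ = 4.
Block sizes for λ = 4: [3]

From the dimensions of kernels of powers, the number of Jordan blocks of size at least j is d_j − d_{j−1} where d_j = dim ker(N^j) (with d_0 = 0). Computing the differences gives [1, 1, 1].
The number of blocks of size exactly k is (#blocks of size ≥ k) − (#blocks of size ≥ k + 1), so the partition is: 1 block(s) of size 3.
In nonincreasing order the block sizes are [3].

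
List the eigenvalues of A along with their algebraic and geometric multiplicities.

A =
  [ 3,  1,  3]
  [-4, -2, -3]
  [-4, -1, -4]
λ = -1: alg = 3, geom = 2

Step 1 — factor the characteristic polynomial to read off the algebraic multiplicities:
  χ_A(x) = (x + 1)^3

Step 2 — compute geometric multiplicities via the rank-nullity identity g(λ) = n − rank(A − λI):
  rank(A − (-1)·I) = 1, so dim ker(A − (-1)·I) = n − 1 = 2

Summary:
  λ = -1: algebraic multiplicity = 3, geometric multiplicity = 2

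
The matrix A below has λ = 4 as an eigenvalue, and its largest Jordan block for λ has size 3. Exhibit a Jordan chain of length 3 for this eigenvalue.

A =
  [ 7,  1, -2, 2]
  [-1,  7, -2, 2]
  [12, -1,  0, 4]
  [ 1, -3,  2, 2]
A Jordan chain for λ = 4 of length 3:
v_1 = (-14, -28, -7, 28)ᵀ
v_2 = (3, -1, 12, 1)ᵀ
v_3 = (1, 0, 0, 0)ᵀ

Let N = A − (4)·I. We want v_3 with N^3 v_3 = 0 but N^2 v_3 ≠ 0; then v_{j-1} := N · v_j for j = 3, …, 2.

Pick v_3 = (1, 0, 0, 0)ᵀ.
Then v_2 = N · v_3 = (3, -1, 12, 1)ᵀ.
Then v_1 = N · v_2 = (-14, -28, -7, 28)ᵀ.

Sanity check: (A − (4)·I) v_1 = (0, 0, 0, 0)ᵀ = 0. ✓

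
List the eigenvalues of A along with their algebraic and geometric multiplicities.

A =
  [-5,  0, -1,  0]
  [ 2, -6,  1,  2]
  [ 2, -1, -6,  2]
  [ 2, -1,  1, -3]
λ = -5: alg = 4, geom = 2

Step 1 — factor the characteristic polynomial to read off the algebraic multiplicities:
  χ_A(x) = (x + 5)^4

Step 2 — compute geometric multiplicities via the rank-nullity identity g(λ) = n − rank(A − λI):
  rank(A − (-5)·I) = 2, so dim ker(A − (-5)·I) = n − 2 = 2

Summary:
  λ = -5: algebraic multiplicity = 4, geometric multiplicity = 2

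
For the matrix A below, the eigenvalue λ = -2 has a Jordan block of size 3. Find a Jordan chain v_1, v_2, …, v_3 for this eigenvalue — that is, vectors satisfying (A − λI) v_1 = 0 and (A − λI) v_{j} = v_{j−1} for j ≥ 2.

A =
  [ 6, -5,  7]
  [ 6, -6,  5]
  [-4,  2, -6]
A Jordan chain for λ = -2 of length 3:
v_1 = (6, 4, -4)ᵀ
v_2 = (8, 6, -4)ᵀ
v_3 = (1, 0, 0)ᵀ

Let N = A − (-2)·I. We want v_3 with N^3 v_3 = 0 but N^2 v_3 ≠ 0; then v_{j-1} := N · v_j for j = 3, …, 2.

Pick v_3 = (1, 0, 0)ᵀ.
Then v_2 = N · v_3 = (8, 6, -4)ᵀ.
Then v_1 = N · v_2 = (6, 4, -4)ᵀ.

Sanity check: (A − (-2)·I) v_1 = (0, 0, 0)ᵀ = 0. ✓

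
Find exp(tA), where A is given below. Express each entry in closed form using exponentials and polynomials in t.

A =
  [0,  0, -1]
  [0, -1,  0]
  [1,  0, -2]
e^{tA} =
  [t*exp(-t) + exp(-t), 0, -t*exp(-t)]
  [0, exp(-t), 0]
  [t*exp(-t), 0, -t*exp(-t) + exp(-t)]

Strategy: write A = P · J · P⁻¹ where J is a Jordan canonical form, so e^{tA} = P · e^{tJ} · P⁻¹, and e^{tJ} can be computed block-by-block.

A has Jordan form
J =
  [-1,  1,  0]
  [ 0, -1,  0]
  [ 0,  0, -1]
(up to reordering of blocks).

Per-block formulas:
  For a 2×2 Jordan block J_2(-1): exp(t · J_2(-1)) = e^(-1t)·(I + t·N), where N is the 2×2 nilpotent shift.
  For a 1×1 block at λ = -1: exp(t · [-1]) = [e^(-1t)].

After assembling e^{tJ} and conjugating by P, we get:

e^{tA} =
  [t*exp(-t) + exp(-t), 0, -t*exp(-t)]
  [0, exp(-t), 0]
  [t*exp(-t), 0, -t*exp(-t) + exp(-t)]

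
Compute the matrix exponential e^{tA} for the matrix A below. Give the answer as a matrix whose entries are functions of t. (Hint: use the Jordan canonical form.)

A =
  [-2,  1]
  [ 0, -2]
e^{tA} =
  [exp(-2*t), t*exp(-2*t)]
  [0, exp(-2*t)]

Strategy: write A = P · J · P⁻¹ where J is a Jordan canonical form, so e^{tA} = P · e^{tJ} · P⁻¹, and e^{tJ} can be computed block-by-block.

A has Jordan form
J =
  [-2,  1]
  [ 0, -2]
(up to reordering of blocks).

Per-block formulas:
  For a 2×2 Jordan block J_2(-2): exp(t · J_2(-2)) = e^(-2t)·(I + t·N), where N is the 2×2 nilpotent shift.

After assembling e^{tJ} and conjugating by P, we get:

e^{tA} =
  [exp(-2*t), t*exp(-2*t)]
  [0, exp(-2*t)]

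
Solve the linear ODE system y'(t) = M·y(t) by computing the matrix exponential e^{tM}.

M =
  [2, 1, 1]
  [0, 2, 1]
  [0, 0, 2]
e^{tM} =
  [exp(2*t), t*exp(2*t), t^2*exp(2*t)/2 + t*exp(2*t)]
  [0, exp(2*t), t*exp(2*t)]
  [0, 0, exp(2*t)]

Strategy: write M = P · J · P⁻¹ where J is a Jordan canonical form, so e^{tM} = P · e^{tJ} · P⁻¹, and e^{tJ} can be computed block-by-block.

M has Jordan form
J =
  [2, 1, 0]
  [0, 2, 1]
  [0, 0, 2]
(up to reordering of blocks).

Per-block formulas:
  For a 3×3 Jordan block J_3(2): exp(t · J_3(2)) = e^(2t)·(I + t·N + (t^2/2)·N^2), where N is the 3×3 nilpotent shift.

After assembling e^{tJ} and conjugating by P, we get:

e^{tM} =
  [exp(2*t), t*exp(2*t), t^2*exp(2*t)/2 + t*exp(2*t)]
  [0, exp(2*t), t*exp(2*t)]
  [0, 0, exp(2*t)]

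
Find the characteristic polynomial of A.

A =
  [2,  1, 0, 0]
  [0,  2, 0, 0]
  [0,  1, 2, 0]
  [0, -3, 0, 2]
x^4 - 8*x^3 + 24*x^2 - 32*x + 16

Expanding det(x·I − A) (e.g. by cofactor expansion or by noting that A is similar to its Jordan form J, which has the same characteristic polynomial as A) gives
  χ_A(x) = x^4 - 8*x^3 + 24*x^2 - 32*x + 16
which factors as (x - 2)^4. The eigenvalues (with algebraic multiplicities) are λ = 2 with multiplicity 4.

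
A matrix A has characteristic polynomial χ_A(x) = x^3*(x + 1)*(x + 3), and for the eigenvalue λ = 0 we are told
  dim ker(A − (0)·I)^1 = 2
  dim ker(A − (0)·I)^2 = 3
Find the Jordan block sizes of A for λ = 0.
Block sizes for λ = 0: [2, 1]

From the dimensions of kernels of powers, the number of Jordan blocks of size at least j is d_j − d_{j−1} where d_j = dim ker(N^j) (with d_0 = 0). Computing the differences gives [2, 1].
The number of blocks of size exactly k is (#blocks of size ≥ k) − (#blocks of size ≥ k + 1), so the partition is: 1 block(s) of size 1, 1 block(s) of size 2.
In nonincreasing order the block sizes are [2, 1].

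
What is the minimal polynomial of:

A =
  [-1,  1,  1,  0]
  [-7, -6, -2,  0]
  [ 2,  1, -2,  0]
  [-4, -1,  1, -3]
x^3 + 9*x^2 + 27*x + 27

The characteristic polynomial is χ_A(x) = (x + 3)^4, so the eigenvalues are known. The minimal polynomial is
  m_A(x) = Π_λ (x − λ)^{k_λ}
where k_λ is the size of the *largest* Jordan block for λ (equivalently, the smallest k with (A − λI)^k v = 0 for every generalised eigenvector v of λ).

  λ = -3: largest Jordan block has size 3, contributing (x + 3)^3

So m_A(x) = (x + 3)^3 = x^3 + 9*x^2 + 27*x + 27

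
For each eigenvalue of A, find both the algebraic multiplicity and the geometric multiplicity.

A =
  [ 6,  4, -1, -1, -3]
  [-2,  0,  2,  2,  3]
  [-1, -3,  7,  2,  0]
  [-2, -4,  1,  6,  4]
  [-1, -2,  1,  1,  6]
λ = 5: alg = 5, geom = 2

Step 1 — factor the characteristic polynomial to read off the algebraic multiplicities:
  χ_A(x) = (x - 5)^5

Step 2 — compute geometric multiplicities via the rank-nullity identity g(λ) = n − rank(A − λI):
  rank(A − (5)·I) = 3, so dim ker(A − (5)·I) = n − 3 = 2

Summary:
  λ = 5: algebraic multiplicity = 5, geometric multiplicity = 2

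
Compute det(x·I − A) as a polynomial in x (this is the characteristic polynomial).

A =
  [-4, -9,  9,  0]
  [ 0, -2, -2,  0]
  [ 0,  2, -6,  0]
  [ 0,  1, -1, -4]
x^4 + 16*x^3 + 96*x^2 + 256*x + 256

Expanding det(x·I − A) (e.g. by cofactor expansion or by noting that A is similar to its Jordan form J, which has the same characteristic polynomial as A) gives
  χ_A(x) = x^4 + 16*x^3 + 96*x^2 + 256*x + 256
which factors as (x + 4)^4. The eigenvalues (with algebraic multiplicities) are λ = -4 with multiplicity 4.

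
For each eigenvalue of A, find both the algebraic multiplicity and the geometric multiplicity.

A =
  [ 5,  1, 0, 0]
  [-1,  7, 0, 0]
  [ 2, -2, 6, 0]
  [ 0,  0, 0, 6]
λ = 6: alg = 4, geom = 3

Step 1 — factor the characteristic polynomial to read off the algebraic multiplicities:
  χ_A(x) = (x - 6)^4

Step 2 — compute geometric multiplicities via the rank-nullity identity g(λ) = n − rank(A − λI):
  rank(A − (6)·I) = 1, so dim ker(A − (6)·I) = n − 1 = 3

Summary:
  λ = 6: algebraic multiplicity = 4, geometric multiplicity = 3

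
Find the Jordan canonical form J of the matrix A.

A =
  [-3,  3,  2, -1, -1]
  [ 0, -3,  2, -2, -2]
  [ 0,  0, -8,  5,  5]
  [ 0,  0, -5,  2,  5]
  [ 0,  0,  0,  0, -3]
J_3(-3) ⊕ J_1(-3) ⊕ J_1(-3)

The characteristic polynomial is
  det(x·I − A) = x^5 + 15*x^4 + 90*x^3 + 270*x^2 + 405*x + 243 = (x + 3)^5

Eigenvalues and multiplicities (the geometric multiplicity of λ is n − rank(A − λI), which equals the number of Jordan blocks for λ):
  λ = -3: algebraic multiplicity = 5, geometric multiplicity = 3

Determining the block sizes for each eigenvalue:
  λ = -3: with am = 5 and gm = 3, the partition is not yet determined (e.g. several partitions of 5 into 3 parts exist). Let N = A − (-3)·I. Computing rank(N^1) = 2, rank(N^2) = 1, rank(N^3) = 0; the number of blocks of size ≥ j is rank(N^{j−1}) − rank(N^j), giving [3, 1, 1]. So we have 1 block(s) of size 3, 2 block(s) of size 1 → block sizes [3, 1, 1]

Assembling the blocks gives a Jordan form
J =
  [-3,  1,  0,  0,  0]
  [ 0, -3,  1,  0,  0]
  [ 0,  0, -3,  0,  0]
  [ 0,  0,  0, -3,  0]
  [ 0,  0,  0,  0, -3]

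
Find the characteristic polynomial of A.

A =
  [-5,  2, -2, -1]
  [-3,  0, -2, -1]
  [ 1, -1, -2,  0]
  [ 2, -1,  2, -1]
x^4 + 8*x^3 + 24*x^2 + 32*x + 16

Expanding det(x·I − A) (e.g. by cofactor expansion or by noting that A is similar to its Jordan form J, which has the same characteristic polynomial as A) gives
  χ_A(x) = x^4 + 8*x^3 + 24*x^2 + 32*x + 16
which factors as (x + 2)^4. The eigenvalues (with algebraic multiplicities) are λ = -2 with multiplicity 4.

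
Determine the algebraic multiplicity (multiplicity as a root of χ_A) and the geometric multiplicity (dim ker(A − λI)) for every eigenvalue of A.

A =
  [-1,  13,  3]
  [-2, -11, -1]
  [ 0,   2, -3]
λ = -5: alg = 3, geom = 1

Step 1 — factor the characteristic polynomial to read off the algebraic multiplicities:
  χ_A(x) = (x + 5)^3

Step 2 — compute geometric multiplicities via the rank-nullity identity g(λ) = n − rank(A − λI):
  rank(A − (-5)·I) = 2, so dim ker(A − (-5)·I) = n − 2 = 1

Summary:
  λ = -5: algebraic multiplicity = 3, geometric multiplicity = 1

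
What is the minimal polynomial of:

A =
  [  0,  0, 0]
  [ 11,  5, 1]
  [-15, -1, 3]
x^3 - 8*x^2 + 16*x

The characteristic polynomial is χ_A(x) = x*(x - 4)^2, so the eigenvalues are known. The minimal polynomial is
  m_A(x) = Π_λ (x − λ)^{k_λ}
where k_λ is the size of the *largest* Jordan block for λ (equivalently, the smallest k with (A − λI)^k v = 0 for every generalised eigenvector v of λ).

  λ = 0: largest Jordan block has size 1, contributing (x − 0)
  λ = 4: largest Jordan block has size 2, contributing (x − 4)^2

So m_A(x) = x*(x - 4)^2 = x^3 - 8*x^2 + 16*x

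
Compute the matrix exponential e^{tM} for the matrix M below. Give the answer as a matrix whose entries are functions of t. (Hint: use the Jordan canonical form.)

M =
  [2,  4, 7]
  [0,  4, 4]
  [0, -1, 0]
e^{tM} =
  [exp(2*t), t^2*exp(2*t)/2 + 4*t*exp(2*t), t^2*exp(2*t) + 7*t*exp(2*t)]
  [0, 2*t*exp(2*t) + exp(2*t), 4*t*exp(2*t)]
  [0, -t*exp(2*t), -2*t*exp(2*t) + exp(2*t)]

Strategy: write M = P · J · P⁻¹ where J is a Jordan canonical form, so e^{tM} = P · e^{tJ} · P⁻¹, and e^{tJ} can be computed block-by-block.

M has Jordan form
J =
  [2, 1, 0]
  [0, 2, 1]
  [0, 0, 2]
(up to reordering of blocks).

Per-block formulas:
  For a 3×3 Jordan block J_3(2): exp(t · J_3(2)) = e^(2t)·(I + t·N + (t^2/2)·N^2), where N is the 3×3 nilpotent shift.

After assembling e^{tJ} and conjugating by P, we get:

e^{tM} =
  [exp(2*t), t^2*exp(2*t)/2 + 4*t*exp(2*t), t^2*exp(2*t) + 7*t*exp(2*t)]
  [0, 2*t*exp(2*t) + exp(2*t), 4*t*exp(2*t)]
  [0, -t*exp(2*t), -2*t*exp(2*t) + exp(2*t)]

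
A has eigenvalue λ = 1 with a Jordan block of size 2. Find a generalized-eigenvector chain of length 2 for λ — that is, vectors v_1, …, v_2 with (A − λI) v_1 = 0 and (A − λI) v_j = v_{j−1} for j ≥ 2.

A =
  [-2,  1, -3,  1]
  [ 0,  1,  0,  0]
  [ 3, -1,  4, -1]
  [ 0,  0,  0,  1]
A Jordan chain for λ = 1 of length 2:
v_1 = (-3, 0, 3, 0)ᵀ
v_2 = (1, 0, 0, 0)ᵀ

Let N = A − (1)·I. We want v_2 with N^2 v_2 = 0 but N^1 v_2 ≠ 0; then v_{j-1} := N · v_j for j = 2, …, 2.

Pick v_2 = (1, 0, 0, 0)ᵀ.
Then v_1 = N · v_2 = (-3, 0, 3, 0)ᵀ.

Sanity check: (A − (1)·I) v_1 = (0, 0, 0, 0)ᵀ = 0. ✓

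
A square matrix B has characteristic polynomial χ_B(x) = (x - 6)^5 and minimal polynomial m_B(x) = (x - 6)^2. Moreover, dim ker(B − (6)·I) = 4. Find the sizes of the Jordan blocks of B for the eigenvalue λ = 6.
Block sizes for λ = 6: [2, 1, 1, 1]

Step 1 — from the characteristic polynomial, algebraic multiplicity of λ = 6 is 5. From dim ker(B − (6)·I) = 4, there are exactly 4 Jordan blocks for λ = 6.
Step 2 — from the minimal polynomial, the factor (x − 6)^2 tells us the largest block for λ = 6 has size 2.
Step 3 — with total size 5, 4 blocks, and largest block 2, the block sizes (in nonincreasing order) are [2, 1, 1, 1].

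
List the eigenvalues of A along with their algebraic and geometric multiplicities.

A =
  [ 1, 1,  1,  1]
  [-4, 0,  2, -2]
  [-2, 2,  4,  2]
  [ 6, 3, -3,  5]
λ = 2: alg = 2, geom = 2; λ = 3: alg = 2, geom = 1

Step 1 — factor the characteristic polynomial to read off the algebraic multiplicities:
  χ_A(x) = (x - 3)^2*(x - 2)^2

Step 2 — compute geometric multiplicities via the rank-nullity identity g(λ) = n − rank(A − λI):
  rank(A − (2)·I) = 2, so dim ker(A − (2)·I) = n − 2 = 2
  rank(A − (3)·I) = 3, so dim ker(A − (3)·I) = n − 3 = 1

Summary:
  λ = 2: algebraic multiplicity = 2, geometric multiplicity = 2
  λ = 3: algebraic multiplicity = 2, geometric multiplicity = 1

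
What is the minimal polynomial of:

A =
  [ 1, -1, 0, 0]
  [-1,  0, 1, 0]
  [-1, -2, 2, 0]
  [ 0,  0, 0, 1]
x^3 - 3*x^2 + 3*x - 1

The characteristic polynomial is χ_A(x) = (x - 1)^4, so the eigenvalues are known. The minimal polynomial is
  m_A(x) = Π_λ (x − λ)^{k_λ}
where k_λ is the size of the *largest* Jordan block for λ (equivalently, the smallest k with (A − λI)^k v = 0 for every generalised eigenvector v of λ).

  λ = 1: largest Jordan block has size 3, contributing (x − 1)^3

So m_A(x) = (x - 1)^3 = x^3 - 3*x^2 + 3*x - 1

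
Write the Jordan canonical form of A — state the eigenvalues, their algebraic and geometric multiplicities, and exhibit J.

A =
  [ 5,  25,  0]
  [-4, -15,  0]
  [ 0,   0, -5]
J_2(-5) ⊕ J_1(-5)

The characteristic polynomial is
  det(x·I − A) = x^3 + 15*x^2 + 75*x + 125 = (x + 5)^3

Eigenvalues and multiplicities (the geometric multiplicity of λ is n − rank(A − λI), which equals the number of Jordan blocks for λ):
  λ = -5: algebraic multiplicity = 3, geometric multiplicity = 2

Determining the block sizes for each eigenvalue:
  λ = -5: 2 blocks summing to 3 forces exactly one block of size 2 and the rest size 1 → block sizes [2, 1]

Assembling the blocks gives a Jordan form
J =
  [-5,  1,  0]
  [ 0, -5,  0]
  [ 0,  0, -5]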